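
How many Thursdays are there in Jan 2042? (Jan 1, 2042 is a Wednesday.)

Jan 1, 2042 is a Wednesday; the first Thursday on or after it is Jan 2, 2042 (1 day later).
From Jan 2, 2042 to Jan 31, 2042 is 31 − 2 = 29 days.
29 ÷ 7 = 4 full weeks with remainder 1, so 4 more Thursdays after the first → 5.

5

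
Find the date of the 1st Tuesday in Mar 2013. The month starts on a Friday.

Mar 2013 begins on a Friday, so the first Tuesday is Mar 5 (4 days later).

Mar 5, 2013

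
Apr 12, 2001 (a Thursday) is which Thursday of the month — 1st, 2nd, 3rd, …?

Day 12 falls in week ⌈12/7⌉ of the month.
Days 1–7 hold the 1st Thursday, 8–14 the 2nd, 15–21 the 3rd, 22–28 the 4th, 29–31 the 5th.
12 is in the range for the 2nd.

2nd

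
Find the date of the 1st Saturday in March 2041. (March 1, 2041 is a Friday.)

March 2, 2041

March 2041 begins on a Friday, so the first Saturday is March 2 (1 day later).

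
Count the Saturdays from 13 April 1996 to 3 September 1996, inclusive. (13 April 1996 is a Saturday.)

13 April 1996 is a Saturday; the first Saturday on or after it is 13 April 1996.
From 13 April 1996 to 3 September 1996: 17 + 31 + 30 + 31 + 31 + 3 = 143 days (rest of April, May, June, July, August, September).
143 ÷ 7 = 20 full weeks with remainder 3, so 20 more Saturdays after the first → 21.

21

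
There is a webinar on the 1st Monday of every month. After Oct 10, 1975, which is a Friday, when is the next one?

Oct 1975 starts on a Wednesday, so its 1st Monday is Oct 6, 1975 (5 days in).
That is not after Oct 10, 1975, so look at Nov 1975.
Nov 1975 starts on a Saturday, so its 1st Monday is Nov 3, 1975 (2 days in).

Nov 3, 1975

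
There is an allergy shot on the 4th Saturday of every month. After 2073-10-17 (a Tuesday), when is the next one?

2073-10-28

October 2073 starts on a Sunday; its first Saturday is the 7th, so the 4th Saturday is the 28th — 2073-10-28.
2073-10-28 is after 2073-10-17, so that is the next one.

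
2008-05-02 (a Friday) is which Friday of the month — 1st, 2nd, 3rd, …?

Day 2 falls in week ⌈2/7⌉ of the month.
Days 1–7 hold the 1st Friday, 8–14 the 2nd, 15–21 the 3rd, 22–28 the 4th, 29–31 the 5th.
2 is in the range for the 1st.

1st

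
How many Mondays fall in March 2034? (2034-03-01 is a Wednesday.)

2034-03-01 is a Wednesday; the first Monday on or after it is 2034-03-06 (5 days later).
From 2034-03-06 to 2034-03-31 is 31 − 6 = 25 days.
25 ÷ 7 = 3 full weeks with remainder 4, so 3 more Mondays after the first → 4.

4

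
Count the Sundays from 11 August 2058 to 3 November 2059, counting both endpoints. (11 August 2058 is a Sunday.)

11 August 2058 is a Sunday; the first Sunday on or after it is 11 August 2058.
From 11 August 2058 to 3 November 2059: 142 + 307 = 449 days (rest of 2058, to 3 November 2059 in 2059).
449 ÷ 7 = 64 full weeks with remainder 1, so 64 more Sundays after the first → 65.

65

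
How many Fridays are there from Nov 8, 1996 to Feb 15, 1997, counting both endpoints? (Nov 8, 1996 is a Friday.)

15

Nov 8, 1996 is a Friday; the first Friday on or after it is Nov 8, 1996.
From Nov 8, 1996 to Feb 15, 1997: 22 + 31 + 31 + 15 = 99 days (rest of Nov, Dec, Jan, Feb).
99 ÷ 7 = 14 full weeks with remainder 1, so 14 more Fridays after the first → 15.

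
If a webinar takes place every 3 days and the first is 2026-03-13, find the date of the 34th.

2026-06-20

The 34th occurrence is 33 intervals after the first: 33 × 3 = 99 days after 2026-03-13.
March has 31 days — 18 days to the end of March leaves 81.
April has 30 days (51 left).
May has 31 days (20 left).
20 days into June → 2026-06-20.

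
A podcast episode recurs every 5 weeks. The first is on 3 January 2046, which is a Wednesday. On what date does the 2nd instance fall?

7 February 2046

The 2nd occurrence is 1 interval after the first: 1 × 35 = 35 days after 3 January 2046.
January has 31 days — 28 days to the end of January leaves 7.
7 days into February → 7 February 2046.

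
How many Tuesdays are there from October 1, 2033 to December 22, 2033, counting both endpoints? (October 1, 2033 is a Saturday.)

12

October 1, 2033 is a Saturday; the first Tuesday on or after it is October 4, 2033 (3 days later).
From October 4, 2033 to December 22, 2033: 27 + 30 + 22 = 79 days (rest of October, November, December).
79 ÷ 7 = 11 full weeks with remainder 2, so 11 more Tuesdays after the first → 12.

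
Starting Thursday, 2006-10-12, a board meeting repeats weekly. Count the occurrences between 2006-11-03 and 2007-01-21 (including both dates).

Occurrences land 7·i days after 2006-10-12 for i = 0, 1, 2, …
2006-11-03 is 22 days after the start; 22 ÷ 7 = 3 remainder 1; since the remainder is 1, round up to i = 4. First occurrence in the window: #5 on 2006-11-09 (4×7 = 28 days in).
2007-01-21 is 101 days after the start; 101 ÷ 7 = 14 remainder 3. Last occurrence in the window: #15 on 2007-01-18.
Occurrences #5 through #15: 11 in total.

11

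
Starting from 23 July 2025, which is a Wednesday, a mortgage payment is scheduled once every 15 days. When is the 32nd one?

31 October 2026

The 32nd occurrence is 31 intervals after the first: 31 × 15 = 465 days after 23 July 2025.
July has 31 days — 8 days to the end of July leaves 457.
From end of July to end of 2025 is 153 days (304 left).
January has 31 days (273 left).
February has 28 days (245 left).
March has 31 days (214 left).
April has 30 days (184 left).
May has 31 days (153 left).
June has 30 days (123 left).
July has 31 days (92 left).
August has 31 days (61 left).
September has 30 days (31 left).
31 days into October → 31 October 2026.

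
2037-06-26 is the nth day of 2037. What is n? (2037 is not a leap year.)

177

Days in months before June: 31 + 28 + 31 + 30 + 31 = 151.
Plus 26 days into June → day 177.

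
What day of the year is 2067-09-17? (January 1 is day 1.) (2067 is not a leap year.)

260

Days in months before September: 31 + 28 + 31 + 30 + 31 + 30 + 31 + 31 = 243.
Plus 17 days into September → day 260.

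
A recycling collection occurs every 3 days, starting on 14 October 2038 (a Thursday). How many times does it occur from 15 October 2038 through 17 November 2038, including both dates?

Occurrences land 3·i days after 14 October 2038 for i = 0, 1, 2, …
15 October 2038 is 1 day after the start; 1 ÷ 3 = 0 remainder 1; since the remainder is 1, round up to i = 1. First occurrence in the window: #2 on 17 October 2038 (1×3 = 3 days in).
17 November 2038 is 34 days after the start; 34 ÷ 3 = 11 remainder 1. Last occurrence in the window: #12 on 16 November 2038.
Occurrences #2 through #12: 11 in total.

11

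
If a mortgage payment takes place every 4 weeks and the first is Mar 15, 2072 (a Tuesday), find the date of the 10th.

The 10th occurrence is 9 intervals after the first: 9 × 28 = 252 days after Mar 15, 2072.
Mar has 31 days — 16 days to the end of Mar leaves 236.
Apr has 30 days (206 left).
May has 31 days (175 left).
Jun has 30 days (145 left).
Jul has 31 days (114 left).
Aug has 31 days (83 left).
Sep has 30 days (53 left).
Oct has 31 days (22 left).
22 days into Nov → Nov 22, 2072.

Nov 22, 2072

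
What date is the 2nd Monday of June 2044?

13 June 2044

The first Monday of June 2044 is June 6.
The 2nd Monday is 1 weeks later: 6 + 7 = 13.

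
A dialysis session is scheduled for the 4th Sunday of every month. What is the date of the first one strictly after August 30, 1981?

August 1981 starts on a Saturday; its first Sunday is the 2nd, so the 4th Sunday is the 23rd — August 23, 1981.
That is not after August 30, 1981, so look at September 1981.
September 1981 starts on a Tuesday; its first Sunday is the 6th, so the 4th Sunday is the 27th — September 27, 1981.

September 27, 1981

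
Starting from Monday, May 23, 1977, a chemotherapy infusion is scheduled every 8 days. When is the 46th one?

May 18, 1978

The 46th occurrence is 45 intervals after the first: 45 × 8 = 360 days after May 23, 1977.
May has 31 days — 8 days to the end of May leaves 352.
June has 30 days (322 left).
July has 31 days (291 left).
August has 31 days (260 left).
September has 30 days (230 left).
October has 31 days (199 left).
November has 30 days (169 left).
December has 31 days (138 left).
January has 31 days (107 left).
February has 28 days (79 left).
March has 31 days (48 left).
April has 30 days (18 left).
18 days into May → May 18, 1978.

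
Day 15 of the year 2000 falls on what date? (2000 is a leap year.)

2000-01-15

15 into January → January 15.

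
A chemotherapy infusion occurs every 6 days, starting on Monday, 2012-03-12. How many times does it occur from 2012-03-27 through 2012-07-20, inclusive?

19

Occurrences land 6·i days after 2012-03-12 for i = 0, 1, 2, …
2012-03-27 is 15 days after the start; 15 ÷ 6 = 2 remainder 3; since the remainder is 3, round up to i = 3. First occurrence in the window: #4 on 2012-03-30 (3×6 = 18 days in).
2012-07-20 is 130 days after the start; 130 ÷ 6 = 21 remainder 4. Last occurrence in the window: #22 on 2012-07-16.
Occurrences #4 through #22: 19 in total.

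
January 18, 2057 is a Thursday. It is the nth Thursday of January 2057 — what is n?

3rd

Day 18 falls in week ⌈18/7⌉ of the month.
Days 1–7 hold the 1st Thursday, 8–14 the 2nd, 15–21 the 3rd, 22–28 the 4th, 29–31 the 5th.
18 is in the range for the 3rd.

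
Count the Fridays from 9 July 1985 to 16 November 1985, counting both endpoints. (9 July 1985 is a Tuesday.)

19

9 July 1985 is a Tuesday; the first Friday on or after it is 12 July 1985 (3 days later).
From 12 July 1985 to 16 November 1985: 19 + 31 + 30 + 31 + 16 = 127 days (rest of July, August, September, October, November).
127 ÷ 7 = 18 full weeks with remainder 1, so 18 more Fridays after the first → 19.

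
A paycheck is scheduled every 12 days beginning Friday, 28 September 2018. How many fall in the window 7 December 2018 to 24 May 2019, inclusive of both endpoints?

14

Occurrences land 12·i days after 28 September 2018 for i = 0, 1, 2, …
7 December 2018 is 70 days after the start; 70 ÷ 12 = 5 remainder 10; since the remainder is 10, round up to i = 6. First occurrence in the window: #7 on 9 December 2018 (6×12 = 72 days in).
24 May 2019 is 238 days after the start; 238 ÷ 12 = 19 remainder 10. Last occurrence in the window: #20 on 14 May 2019.
Occurrences #7 through #20: 14 in total.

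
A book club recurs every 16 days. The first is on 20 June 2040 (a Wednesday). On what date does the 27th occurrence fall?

10 August 2041

The 27th occurrence is 26 intervals after the first: 26 × 16 = 416 days after 20 June 2040.
June has 30 days — 10 days to the end of June leaves 406.
From end of June to end of 2040 is 184 days (222 left).
January has 31 days (191 left).
February has 28 days (163 left).
March has 31 days (132 left).
April has 30 days (102 left).
May has 31 days (71 left).
June has 30 days (41 left).
July has 31 days (10 left).
10 days into August → 10 August 2041.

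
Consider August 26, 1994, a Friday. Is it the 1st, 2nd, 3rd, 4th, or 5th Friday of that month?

4th

Day 26 falls in week ⌈26/7⌉ of the month.
Days 1–7 hold the 1st Friday, 8–14 the 2nd, 15–21 the 3rd, 22–28 the 4th, 29–31 the 5th.
26 is in the range for the 4th.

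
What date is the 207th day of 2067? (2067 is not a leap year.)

January has 31 days (207 − 31 = 176 remain).
February has 28 days (176 − 28 = 148 remain).
March has 31 days (148 − 31 = 117 remain).
April has 30 days (117 − 30 = 87 remain).
May has 31 days (87 − 31 = 56 remain).
June has 30 days (56 − 30 = 26 remain).
26 into July → July 26.

26 July 2067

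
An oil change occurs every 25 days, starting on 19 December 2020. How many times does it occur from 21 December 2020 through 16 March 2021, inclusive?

Occurrences land 25·i days after 19 December 2020 for i = 0, 1, 2, …
21 December 2020 is 2 days after the start; 2 ÷ 25 = 0 remainder 2; since the remainder is 2, round up to i = 1. First occurrence in the window: #2 on 13 January 2021 (1×25 = 25 days in).
16 March 2021 is 87 days after the start; 87 ÷ 25 = 3 remainder 12. Last occurrence in the window: #4 on 4 March 2021.
Occurrences #2 through #4: 3 in total.

3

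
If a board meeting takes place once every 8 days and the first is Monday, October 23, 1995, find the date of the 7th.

The 7th occurrence is 6 intervals after the first: 6 × 8 = 48 days after October 23, 1995.
October has 31 days — 8 days to the end of October leaves 40.
November has 30 days (10 left).
10 days into December → December 10, 1995.

December 10, 1995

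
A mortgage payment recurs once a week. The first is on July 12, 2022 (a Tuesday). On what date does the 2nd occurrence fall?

July 19, 2022

The 2nd occurrence is 1 interval after the first: 1 × 7 = 7 days after July 12, 2022.
7 days later is July 19, 2022.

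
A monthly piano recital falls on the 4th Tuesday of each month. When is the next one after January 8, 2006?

January 24, 2006

January 2006 starts on a Sunday; its first Tuesday is the 3rd, so the 4th Tuesday is the 24th — January 24, 2006.
January 24, 2006 is after January 8, 2006, so that is the next one.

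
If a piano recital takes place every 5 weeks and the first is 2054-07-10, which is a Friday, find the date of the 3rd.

2054-09-18

The 3rd occurrence is 2 intervals after the first: 2 × 35 = 70 days after 2054-07-10.
July has 31 days — 21 days to the end of July leaves 49.
August has 31 days (18 left).
18 days into September → 2054-09-18.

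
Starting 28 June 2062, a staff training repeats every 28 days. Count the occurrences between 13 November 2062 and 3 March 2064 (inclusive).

17

Occurrences land 28·i days after 28 June 2062 for i = 0, 1, 2, …
13 November 2062 is 138 days after the start; 138 ÷ 28 = 4 remainder 26; since the remainder is 26, round up to i = 5. First occurrence in the window: #6 on 15 November 2062 (5×28 = 140 days in).
3 March 2064 is 614 days after the start; 614 ÷ 28 = 21 remainder 26. Last occurrence in the window: #22 on 6 February 2064.
Occurrences #6 through #22: 17 in total.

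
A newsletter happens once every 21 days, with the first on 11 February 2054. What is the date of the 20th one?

17 March 2055

The 20th occurrence is 19 intervals after the first: 19 × 21 = 399 days after 11 February 2054.
February has 28 days — 17 days to the end of February leaves 382.
March has 31 days (351 left).
April has 30 days (321 left).
May has 31 days (290 left).
June has 30 days (260 left).
July has 31 days (229 left).
August has 31 days (198 left).
September has 30 days (168 left).
October has 31 days (137 left).
November has 30 days (107 left).
December has 31 days (76 left).
January has 31 days (45 left).
February has 28 days (17 left).
17 days into March → 17 March 2055.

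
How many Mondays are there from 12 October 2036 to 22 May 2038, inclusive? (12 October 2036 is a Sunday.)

12 October 2036 is a Sunday; the first Monday on or after it is 13 October 2036 (1 day later).
From 13 October 2036 to 22 May 2038: 79 + 365 + 142 = 586 days (rest of 2036, 2037, to 22 May 2038 in 2038).
586 ÷ 7 = 83 full weeks with remainder 5, so 83 more Mondays after the first → 84.

84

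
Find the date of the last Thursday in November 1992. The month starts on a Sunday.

November 1992 begins on a Sunday, so the first Thursday is November 5 (4 days later).
November 1992 has 30 days. Adding weeks: 5, 12, 19, 26 — the last one ≤ 30 is the 26th.

26 November 1992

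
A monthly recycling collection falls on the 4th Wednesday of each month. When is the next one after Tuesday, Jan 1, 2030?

Jan 23, 2030

Jan 2030 starts on a Tuesday; its first Wednesday is the 2nd, so the 4th Wednesday is the 23rd — Jan 23, 2030.
Jan 23, 2030 is after Jan 1, 2030, so that is the next one.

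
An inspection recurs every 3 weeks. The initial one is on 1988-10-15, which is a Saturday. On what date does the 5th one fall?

The 5th occurrence is 4 intervals after the first: 4 × 21 = 84 days after 1988-10-15.
October has 31 days — 16 days to the end of October leaves 68.
November has 30 days (38 left).
December has 31 days (7 left).
7 days into January → 1989-01-07.

1989-01-07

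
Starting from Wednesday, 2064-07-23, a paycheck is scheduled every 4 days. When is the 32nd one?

2064-11-24

The 32nd occurrence is 31 intervals after the first: 31 × 4 = 124 days after 2064-07-23.
July has 31 days — 8 days to the end of July leaves 116.
August has 31 days (85 left).
September has 30 days (55 left).
October has 31 days (24 left).
24 days into November → 2064-11-24.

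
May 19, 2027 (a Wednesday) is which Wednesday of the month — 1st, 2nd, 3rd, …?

3rd

Day 19 falls in week ⌈19/7⌉ of the month.
Days 1–7 hold the 1st Wednesday, 8–14 the 2nd, 15–21 the 3rd, 22–28 the 4th, 29–31 the 5th.
19 is in the range for the 3rd.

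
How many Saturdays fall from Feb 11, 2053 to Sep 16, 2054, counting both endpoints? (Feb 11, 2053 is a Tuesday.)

Feb 11, 2053 is a Tuesday; the first Saturday on or after it is Feb 15, 2053 (4 days later).
From Feb 15, 2053 to Sep 16, 2054: 319 + 259 = 578 days (rest of 2053, to Sep 16, 2054 in 2054).
578 ÷ 7 = 82 full weeks with remainder 4, so 82 more Saturdays after the first → 83.

83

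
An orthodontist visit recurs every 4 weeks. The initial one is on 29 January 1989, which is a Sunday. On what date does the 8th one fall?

13 August 1989

The 8th occurrence is 7 intervals after the first: 7 × 28 = 196 days after 29 January 1989.
January has 31 days — 2 days to the end of January leaves 194.
February has 28 days (166 left).
March has 31 days (135 left).
April has 30 days (105 left).
May has 31 days (74 left).
June has 30 days (44 left).
July has 31 days (13 left).
13 days into August → 13 August 1989.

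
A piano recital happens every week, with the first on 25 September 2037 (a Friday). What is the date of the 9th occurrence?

The 9th occurrence is 8 intervals after the first: 8 × 7 = 56 days after 25 September 2037.
September has 30 days — 5 days to the end of September leaves 51.
October has 31 days (20 left).
20 days into November → 20 November 2037.

20 November 2037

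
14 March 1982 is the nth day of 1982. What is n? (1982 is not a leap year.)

73

Days in months before March: 31 + 28 = 59.
Plus 14 days into March → day 73.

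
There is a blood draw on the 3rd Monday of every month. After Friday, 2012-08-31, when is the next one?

2012-09-17

August 2012 starts on a Wednesday; its first Monday is the 6th, so the 3rd Monday is the 20th — 2012-08-20.
That is not after 2012-08-31, so look at September 2012.
September 2012 starts on a Saturday; its first Monday is the 3rd, so the 3rd Monday is the 17th — 2012-09-17.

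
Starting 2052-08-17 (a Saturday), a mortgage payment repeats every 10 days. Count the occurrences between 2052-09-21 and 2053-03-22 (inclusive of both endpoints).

18

Occurrences land 10·i days after 2052-08-17 for i = 0, 1, 2, …
2052-09-21 is 35 days after the start; 35 ÷ 10 = 3 remainder 5; since the remainder is 5, round up to i = 4. First occurrence in the window: #5 on 2052-09-26 (4×10 = 40 days in).
2053-03-22 is 217 days after the start; 217 ÷ 10 = 21 remainder 7. Last occurrence in the window: #22 on 2053-03-15.
Occurrences #5 through #22: 18 in total.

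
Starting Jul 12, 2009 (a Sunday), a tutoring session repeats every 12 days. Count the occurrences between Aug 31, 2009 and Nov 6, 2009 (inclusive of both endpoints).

5

Occurrences land 12·i days after Jul 12, 2009 for i = 0, 1, 2, …
Aug 31, 2009 is 50 days after the start; 50 ÷ 12 = 4 remainder 2; since the remainder is 2, round up to i = 5. First occurrence in the window: #6 on Sep 10, 2009 (5×12 = 60 days in).
Nov 6, 2009 is 117 days after the start; 117 ÷ 12 = 9 remainder 9. Last occurrence in the window: #10 on Oct 28, 2009.
Occurrences #6 through #10: 5 in total.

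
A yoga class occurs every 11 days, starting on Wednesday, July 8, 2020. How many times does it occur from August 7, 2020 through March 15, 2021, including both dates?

20

Occurrences land 11·i days after July 8, 2020 for i = 0, 1, 2, …
August 7, 2020 is 30 days after the start; 30 ÷ 11 = 2 remainder 8; since the remainder is 8, round up to i = 3. First occurrence in the window: #4 on August 10, 2020 (3×11 = 33 days in).
March 15, 2021 is 250 days after the start; 250 ÷ 11 = 22 remainder 8. Last occurrence in the window: #23 on March 7, 2021.
Occurrences #4 through #23: 20 in total.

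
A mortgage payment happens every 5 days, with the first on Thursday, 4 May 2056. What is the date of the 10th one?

The 10th occurrence is 9 intervals after the first: 9 × 5 = 45 days after 4 May 2056.
May has 31 days — 27 days to the end of May leaves 18.
18 days into June → 18 June 2056.

18 June 2056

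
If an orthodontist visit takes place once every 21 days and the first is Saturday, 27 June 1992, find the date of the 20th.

The 20th occurrence is 19 intervals after the first: 19 × 21 = 399 days after 27 June 1992.
June has 30 days — 3 days to the end of June leaves 396.
July has 31 days (365 left).
August has 31 days (334 left).
September has 30 days (304 left).
October has 31 days (273 left).
November has 30 days (243 left).
December has 31 days (212 left).
January has 31 days (181 left).
February has 28 days (153 left).
March has 31 days (122 left).
April has 30 days (92 left).
May has 31 days (61 left).
June has 30 days (31 left).
31 days into July → 31 July 1993.

31 July 1993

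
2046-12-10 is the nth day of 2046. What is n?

Days in months before December: 31 + 28 + 31 + 30 + 31 + 30 + 31 + 31 + 30 + 31 + 30 = 334.
Plus 10 days into December → day 344.

344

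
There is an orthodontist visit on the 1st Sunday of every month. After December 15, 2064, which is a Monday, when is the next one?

January 4, 2065

December 2064 starts on a Monday, so its 1st Sunday is December 7, 2064 (6 days in).
That is not after December 15, 2064, so look at January 2065.
January 2065 starts on a Thursday, so its 1st Sunday is January 4, 2065 (3 days in).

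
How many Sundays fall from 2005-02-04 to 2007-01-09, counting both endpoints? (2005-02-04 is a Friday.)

2005-02-04 is a Friday; the first Sunday on or after it is 2005-02-06 (2 days later).
From 2005-02-06 to 2007-01-09: 328 + 365 + 9 = 702 days (rest of 2005, 2006, to 2007-01-09 in 2007).
702 ÷ 7 = 100 full weeks with remainder 2, so 100 more Sundays after the first → 101.

101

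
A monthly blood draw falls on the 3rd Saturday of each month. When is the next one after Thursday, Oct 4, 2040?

Oct 2040 starts on a Monday; its first Saturday is the 6th, so the 3rd Saturday is the 20th — Oct 20, 2040.
Oct 20, 2040 is after Oct 4, 2040, so that is the next one.

Oct 20, 2040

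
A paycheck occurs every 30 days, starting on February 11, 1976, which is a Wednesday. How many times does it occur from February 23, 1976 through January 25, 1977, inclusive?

11

Occurrences land 30·i days after February 11, 1976 for i = 0, 1, 2, …
February 23, 1976 is 12 days after the start; 12 ÷ 30 = 0 remainder 12; since the remainder is 12, round up to i = 1. First occurrence in the window: #2 on March 12, 1976 (1×30 = 30 days in).
January 25, 1977 is 349 days after the start; 349 ÷ 30 = 11 remainder 19. Last occurrence in the window: #12 on January 6, 1977.
Occurrences #2 through #12: 11 in total.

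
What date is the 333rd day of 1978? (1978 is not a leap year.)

Nov 29, 1978

Jan has 31 days (333 − 31 = 302 remain).
Feb has 28 days (302 − 28 = 274 remain).
Mar has 31 days (274 − 31 = 243 remain).
Apr has 30 days (243 − 30 = 213 remain).
May has 31 days (213 − 31 = 182 remain).
Jun has 30 days (182 − 30 = 152 remain).
Jul has 31 days (152 − 31 = 121 remain).
Aug has 31 days (121 − 31 = 90 remain).
Sep has 30 days (90 − 30 = 60 remain).
Oct has 31 days (60 − 31 = 29 remain).
29 into Nov → Nov 29.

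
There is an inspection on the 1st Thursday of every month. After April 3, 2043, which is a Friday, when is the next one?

May 7, 2043

April 2043 starts on a Wednesday, so its 1st Thursday is April 2, 2043 (1 day in).
That is not after April 3, 2043, so look at May 2043.
May 2043 starts on a Friday, so its 1st Thursday is May 7, 2043 (6 days in).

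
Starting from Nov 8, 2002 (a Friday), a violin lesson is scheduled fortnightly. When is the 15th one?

The 15th occurrence is 14 intervals after the first: 14 × 14 = 196 days after Nov 8, 2002.
Nov has 30 days — 22 days to the end of Nov leaves 174.
Dec has 31 days (143 left).
Jan has 31 days (112 left).
Feb has 28 days (84 left).
Mar has 31 days (53 left).
Apr has 30 days (23 left).
23 days into May → May 23, 2003.

May 23, 2003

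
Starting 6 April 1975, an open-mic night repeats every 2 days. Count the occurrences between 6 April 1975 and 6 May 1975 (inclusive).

Occurrences land 2·i days after 6 April 1975 for i = 0, 1, 2, …
The window opens on the start date, so the first occurrence inside is #1 on 6 April 1975.
6 May 1975 is 30 days after the start; 30 ÷ 2 = 15 remainder 0. Last occurrence in the window: #16 on 6 May 1975.
Occurrences #1 through #16: 16 in total.

16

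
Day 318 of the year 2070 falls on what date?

Jan has 31 days (318 − 31 = 287 remain).
Feb has 28 days (287 − 28 = 259 remain).
Mar has 31 days (259 − 31 = 228 remain).
Apr has 30 days (228 − 30 = 198 remain).
May has 31 days (198 − 31 = 167 remain).
Jun has 30 days (167 − 30 = 137 remain).
Jul has 31 days (137 − 31 = 106 remain).
Aug has 31 days (106 − 31 = 75 remain).
Sep has 30 days (75 − 30 = 45 remain).
Oct has 31 days (45 − 31 = 14 remain).
14 into Nov → Nov 14.

Nov 14, 2070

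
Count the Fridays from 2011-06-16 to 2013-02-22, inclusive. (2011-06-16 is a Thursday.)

89

2011-06-16 is a Thursday; the first Friday on or after it is 2011-06-17 (1 day later).
From 2011-06-17 to 2013-02-22: 197 + 366 + 53 = 616 days (rest of 2011, 2012, to 2013-02-22 in 2013).
616 ÷ 7 = 88 full weeks with remainder 0, so 88 more Fridays after the first → 89.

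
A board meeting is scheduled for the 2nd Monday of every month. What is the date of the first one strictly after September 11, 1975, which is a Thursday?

October 13, 1975

September 1975 starts on a Monday; its first Monday is the 1st, so the 2nd Monday is the 8th — September 8, 1975.
That is not after September 11, 1975, so look at October 1975.
October 1975 starts on a Wednesday; its first Monday is the 6th, so the 2nd Monday is the 13th — October 13, 1975.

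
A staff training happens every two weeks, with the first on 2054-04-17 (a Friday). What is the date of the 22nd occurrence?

The 22nd occurrence is 21 intervals after the first: 21 × 14 = 294 days after 2054-04-17.
April has 30 days — 13 days to the end of April leaves 281.
May has 31 days (250 left).
June has 30 days (220 left).
July has 31 days (189 left).
August has 31 days (158 left).
September has 30 days (128 left).
October has 31 days (97 left).
November has 30 days (67 left).
December has 31 days (36 left).
January has 31 days (5 left).
5 days into February → 2055-02-05.

2055-02-05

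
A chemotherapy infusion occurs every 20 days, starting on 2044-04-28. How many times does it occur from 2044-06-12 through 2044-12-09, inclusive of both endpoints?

9

Occurrences land 20·i days after 2044-04-28 for i = 0, 1, 2, …
2044-06-12 is 45 days after the start; 45 ÷ 20 = 2 remainder 5; since the remainder is 5, round up to i = 3. First occurrence in the window: #4 on 2044-06-27 (3×20 = 60 days in).
2044-12-09 is 225 days after the start; 225 ÷ 20 = 11 remainder 5. Last occurrence in the window: #12 on 2044-12-04.
Occurrences #4 through #12: 9 in total.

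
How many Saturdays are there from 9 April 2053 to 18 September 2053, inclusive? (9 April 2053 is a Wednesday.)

23

9 April 2053 is a Wednesday; the first Saturday on or after it is 12 April 2053 (3 days later).
From 12 April 2053 to 18 September 2053: 18 + 31 + 30 + 31 + 31 + 18 = 159 days (rest of April, May, June, July, August, September).
159 ÷ 7 = 22 full weeks with remainder 5, so 22 more Saturdays after the first → 23.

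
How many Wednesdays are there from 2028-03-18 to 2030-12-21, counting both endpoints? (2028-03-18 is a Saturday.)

144

2028-03-18 is a Saturday; the first Wednesday on or after it is 2028-03-22 (4 days later).
From 2028-03-22 to 2030-12-21: 284 + 365 + 355 = 1004 days (rest of 2028, 2029, to 2030-12-21 in 2030).
1004 ÷ 7 = 143 full weeks with remainder 3, so 143 more Wednesdays after the first → 144.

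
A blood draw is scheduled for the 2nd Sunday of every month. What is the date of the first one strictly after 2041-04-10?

April 2041 starts on a Monday; its first Sunday is the 7th, so the 2nd Sunday is the 14th — 2041-04-14.
2041-04-14 is after 2041-04-10, so that is the next one.

2041-04-14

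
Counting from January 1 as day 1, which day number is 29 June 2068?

181

Days in months before June: 31 + 29 + 31 + 30 + 31 = 152.
Plus 29 days into June → day 181.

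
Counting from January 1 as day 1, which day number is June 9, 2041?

160

Days in months before June: 31 + 28 + 31 + 30 + 31 = 151.
Plus 9 days into June → day 160.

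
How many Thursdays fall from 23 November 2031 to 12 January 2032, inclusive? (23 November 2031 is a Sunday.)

23 November 2031 is a Sunday; the first Thursday on or after it is 27 November 2031 (4 days later).
From 27 November 2031 to 12 January 2032: 3 + 31 + 12 = 46 days (rest of November, December, January).
46 ÷ 7 = 6 full weeks with remainder 4, so 6 more Thursdays after the first → 7.

7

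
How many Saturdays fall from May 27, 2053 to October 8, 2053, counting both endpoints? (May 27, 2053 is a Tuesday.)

19

May 27, 2053 is a Tuesday; the first Saturday on or after it is May 31, 2053 (4 days later).
From May 31, 2053 to October 8, 2053: 0 + 30 + 31 + 31 + 30 + 8 = 130 days (rest of May, June, July, August, September, October).
130 ÷ 7 = 18 full weeks with remainder 4, so 18 more Saturdays after the first → 19.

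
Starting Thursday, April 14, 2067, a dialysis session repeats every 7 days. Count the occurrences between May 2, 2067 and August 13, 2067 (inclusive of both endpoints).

15

Occurrences land 7·i days after April 14, 2067 for i = 0, 1, 2, …
May 2, 2067 is 18 days after the start; 18 ÷ 7 = 2 remainder 4; since the remainder is 4, round up to i = 3. First occurrence in the window: #4 on May 5, 2067 (3×7 = 21 days in).
August 13, 2067 is 121 days after the start; 121 ÷ 7 = 17 remainder 2. Last occurrence in the window: #18 on August 11, 2067.
Occurrences #4 through #18: 15 in total.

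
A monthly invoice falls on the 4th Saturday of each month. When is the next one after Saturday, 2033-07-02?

July 2033 starts on a Friday; its first Saturday is the 2nd, so the 4th Saturday is the 23rd — 2033-07-23.
2033-07-23 is after 2033-07-02, so that is the next one.

2033-07-23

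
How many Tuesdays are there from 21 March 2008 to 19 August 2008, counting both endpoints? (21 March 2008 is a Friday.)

21 March 2008 is a Friday; the first Tuesday on or after it is 25 March 2008 (4 days later).
From 25 March 2008 to 19 August 2008: 6 + 30 + 31 + 30 + 31 + 19 = 147 days (rest of March, April, May, June, July, August).
147 ÷ 7 = 21 full weeks with remainder 0, so 21 more Tuesdays after the first → 22.

22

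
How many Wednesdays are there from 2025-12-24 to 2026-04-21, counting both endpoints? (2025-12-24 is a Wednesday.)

2025-12-24 is a Wednesday; the first Wednesday on or after it is 2025-12-24.
From 2025-12-24 to 2026-04-21: 7 + 31 + 28 + 31 + 21 = 118 days (rest of December, January, February, March, April).
118 ÷ 7 = 16 full weeks with remainder 6, so 16 more Wednesdays after the first → 17.

17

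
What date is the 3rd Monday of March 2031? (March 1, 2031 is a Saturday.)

March 2031 begins on a Saturday, so the first Monday is March 3 (2 days later).
The 3rd Monday is 2 weeks later: 3 + 14 = 17.

17 March 2031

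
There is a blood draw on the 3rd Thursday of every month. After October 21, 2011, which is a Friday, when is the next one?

November 17, 2011

October 2011 starts on a Saturday; its first Thursday is the 6th, so the 3rd Thursday is the 20th — October 20, 2011.
That is not after October 21, 2011, so look at November 2011.
November 2011 starts on a Tuesday; its first Thursday is the 3rd, so the 3rd Thursday is the 17th — November 17, 2011.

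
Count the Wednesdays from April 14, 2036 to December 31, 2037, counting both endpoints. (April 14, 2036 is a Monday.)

April 14, 2036 is a Monday; the first Wednesday on or after it is April 16, 2036 (2 days later).
From April 16, 2036 to December 31, 2037: 259 + 365 = 624 days (rest of 2036, to December 31, 2037 in 2037).
624 ÷ 7 = 89 full weeks with remainder 1, so 89 more Wednesdays after the first → 90.

90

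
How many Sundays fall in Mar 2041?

5

Mar 1, 2041 is a Friday; the first Sunday on or after it is Mar 3, 2041 (2 days later).
From Mar 3, 2041 to Mar 31, 2041 is 31 − 3 = 28 days.
28 ÷ 7 = 4 full weeks with remainder 0, so 4 more Sundays after the first → 5.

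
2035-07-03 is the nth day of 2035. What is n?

184

Days in months before July: 31 + 28 + 31 + 30 + 31 + 30 = 181.
Plus 3 days into July → day 184.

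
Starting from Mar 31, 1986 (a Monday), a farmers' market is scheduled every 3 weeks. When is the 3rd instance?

May 12, 1986

The 3rd occurrence is 2 intervals after the first: 2 × 21 = 42 days after Mar 31, 1986.
Mar has 31 days — 0 days to the end of Mar leaves 42.
Apr has 30 days (12 left).
12 days into May → May 12, 1986.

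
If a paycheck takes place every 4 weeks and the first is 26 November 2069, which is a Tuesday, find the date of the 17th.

17 February 2071

The 17th occurrence is 16 intervals after the first: 16 × 28 = 448 days after 26 November 2069.
November has 30 days — 4 days to the end of November leaves 444.
From end of November to end of 2069 is 31 days (413 left).
2070 has 365 days (48 left).
January has 31 days (17 left).
17 days into February → 17 February 2071.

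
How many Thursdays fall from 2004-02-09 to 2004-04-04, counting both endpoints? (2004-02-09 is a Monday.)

8

2004-02-09 is a Monday; the first Thursday on or after it is 2004-02-12 (3 days later).
From 2004-02-12 to 2004-04-04: 17 + 31 + 4 = 52 days (rest of February, March, April).
52 ÷ 7 = 7 full weeks with remainder 3, so 7 more Thursdays after the first → 8.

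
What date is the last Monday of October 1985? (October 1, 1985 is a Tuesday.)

October 1985 begins on a Tuesday, so the first Monday is October 7 (6 days later).
October 1985 has 31 days. Adding weeks: 7, 14, 21, 28 — the last one ≤ 31 is the 28th.

28 October 1985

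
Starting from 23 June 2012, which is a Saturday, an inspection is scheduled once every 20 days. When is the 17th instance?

9 May 2013

The 17th occurrence is 16 intervals after the first: 16 × 20 = 320 days after 23 June 2012.
June has 30 days — 7 days to the end of June leaves 313.
July has 31 days (282 left).
August has 31 days (251 left).
September has 30 days (221 left).
October has 31 days (190 left).
November has 30 days (160 left).
December has 31 days (129 left).
January has 31 days (98 left).
February has 28 days (70 left).
March has 31 days (39 left).
April has 30 days (9 left).
9 days into May → 9 May 2013.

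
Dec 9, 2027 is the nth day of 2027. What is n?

Days in months before Dec: 31 + 28 + 31 + 30 + 31 + 30 + 31 + 31 + 30 + 31 + 30 = 334.
Plus 9 days into Dec → day 343.

343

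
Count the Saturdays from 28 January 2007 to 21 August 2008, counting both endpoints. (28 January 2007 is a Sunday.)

28 January 2007 is a Sunday; the first Saturday on or after it is 3 February 2007 (6 days later).
From 3 February 2007 to 21 August 2008: 331 + 234 = 565 days (rest of 2007, to 21 August 2008 in 2008).
565 ÷ 7 = 80 full weeks with remainder 5, so 80 more Saturdays after the first → 81.

81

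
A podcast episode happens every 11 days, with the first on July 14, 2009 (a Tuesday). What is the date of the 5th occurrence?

The 5th occurrence is 4 intervals after the first: 4 × 11 = 44 days after July 14, 2009.
July has 31 days — 17 days to the end of July leaves 27.
27 days into August → August 27, 2009.

August 27, 2009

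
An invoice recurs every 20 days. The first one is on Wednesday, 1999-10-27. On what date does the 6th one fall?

The 6th occurrence is 5 intervals after the first: 5 × 20 = 100 days after 1999-10-27.
October has 31 days — 4 days to the end of October leaves 96.
November has 30 days (66 left).
December has 31 days (35 left).
January has 31 days (4 left).
4 days into February → 2000-02-04.

2000-02-04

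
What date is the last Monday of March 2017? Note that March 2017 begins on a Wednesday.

March 2017 begins on a Wednesday, so the first Monday is March 6 (5 days later).
March 2017 has 31 days. Adding weeks: 6, 13, 20, 27 — the last one ≤ 31 is the 27th.

2017-03-27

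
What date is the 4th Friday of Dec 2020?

Dec 25, 2020

The first Friday of Dec 2020 is Dec 4.
The 4th Friday is 3 weeks later: 4 + 21 = 25.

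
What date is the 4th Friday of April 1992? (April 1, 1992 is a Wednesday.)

24 April 1992

April 1992 begins on a Wednesday, so the first Friday is April 3 (2 days later).
The 4th Friday is 3 weeks later: 3 + 21 = 24.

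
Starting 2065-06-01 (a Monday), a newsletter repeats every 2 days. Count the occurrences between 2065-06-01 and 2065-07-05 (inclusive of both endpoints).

Occurrences land 2·i days after 2065-06-01 for i = 0, 1, 2, …
The window opens on the start date, so the first occurrence inside is #1 on 2065-06-01.
2065-07-05 is 34 days after the start; 34 ÷ 2 = 17 remainder 0. Last occurrence in the window: #18 on 2065-07-05.
Occurrences #1 through #18: 18 in total.

18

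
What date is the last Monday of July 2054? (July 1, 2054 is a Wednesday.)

27 July 2054

July 2054 begins on a Wednesday, so the first Monday is July 6 (5 days later).
July 2054 has 31 days. Adding weeks: 6, 13, 20, 27 — the last one ≤ 31 is the 27th.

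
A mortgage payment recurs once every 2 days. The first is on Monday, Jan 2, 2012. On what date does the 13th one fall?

The 13th occurrence is 12 intervals after the first: 12 × 2 = 24 days after Jan 2, 2012.
24 days later is Jan 26, 2012.

Jan 26, 2012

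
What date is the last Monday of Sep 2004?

Sep 2004 begins on a Wednesday, so the first Monday is Sep 6 (5 days later).
Sep 2004 has 30 days. Adding weeks: 6, 13, 20, 27 — the last one ≤ 30 is the 27th.

Sep 27, 2004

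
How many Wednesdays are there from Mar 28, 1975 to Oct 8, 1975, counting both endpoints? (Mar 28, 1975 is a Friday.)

28

Mar 28, 1975 is a Friday; the first Wednesday on or after it is Apr 2, 1975 (5 days later).
From Apr 2, 1975 to Oct 8, 1975: 28 + 31 + 30 + 31 + 31 + 30 + 8 = 189 days (rest of Apr, May, Jun, Jul, Aug, Sep, Oct).
189 ÷ 7 = 27 full weeks with remainder 0, so 27 more Wednesdays after the first → 28.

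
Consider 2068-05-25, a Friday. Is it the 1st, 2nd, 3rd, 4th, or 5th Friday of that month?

4th

Day 25 falls in week ⌈25/7⌉ of the month.
Days 1–7 hold the 1st Friday, 8–14 the 2nd, 15–21 the 3rd, 22–28 the 4th, 29–31 the 5th.
25 is in the range for the 4th.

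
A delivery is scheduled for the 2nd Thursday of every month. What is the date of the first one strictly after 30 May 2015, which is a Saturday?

11 June 2015

May 2015 starts on a Friday; its first Thursday is the 7th, so the 2nd Thursday is the 14th — 14 May 2015.
That is not after 30 May 2015, so look at June 2015.
June 2015 starts on a Monday; its first Thursday is the 4th, so the 2nd Thursday is the 11th — 11 June 2015.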